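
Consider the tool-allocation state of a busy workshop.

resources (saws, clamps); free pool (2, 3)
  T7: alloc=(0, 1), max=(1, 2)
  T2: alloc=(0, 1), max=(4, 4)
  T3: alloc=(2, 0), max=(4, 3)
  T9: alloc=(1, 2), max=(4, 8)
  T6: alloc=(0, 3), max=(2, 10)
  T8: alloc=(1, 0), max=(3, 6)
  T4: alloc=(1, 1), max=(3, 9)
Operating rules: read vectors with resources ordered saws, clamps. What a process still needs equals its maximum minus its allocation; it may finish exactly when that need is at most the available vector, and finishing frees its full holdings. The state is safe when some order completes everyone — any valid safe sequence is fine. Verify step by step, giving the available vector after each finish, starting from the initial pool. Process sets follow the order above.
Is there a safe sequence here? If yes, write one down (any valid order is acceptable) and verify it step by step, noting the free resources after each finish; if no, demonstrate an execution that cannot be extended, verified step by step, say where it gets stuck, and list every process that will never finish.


The state is UNSAFE.
Key observation: no order helps: past T7, T3, T2, the free pool tops out at (4, 5), below what each blocked process needs in clamps.
The run T7, T3, T2 cannot be extended any further. Walking it through:
  pool = (2, 3)
  run T7 (needs (1, 1), free (2, 3)); after release of (0, 1) the pool is (2, 4)
  run T3 (needs (2, 3), free (2, 4)); after release of (2, 0) the pool is (4, 4)
  run T2 (needs (4, 3), free (4, 4)); after release of (0, 1) the pool is (4, 5)
  blocked: T9 wants (3, 6), pool (4, 5) — not enough clamps
  blocked: T6 wants (2, 7), pool (4, 5) — not enough clamps
  blocked: T8 wants (2, 6), pool (4, 5) — not enough clamps
  blocked: T4 wants (2, 8), pool (4, 5) — not enough clamps
Never able to finish: T9, T6, T8 and T4.


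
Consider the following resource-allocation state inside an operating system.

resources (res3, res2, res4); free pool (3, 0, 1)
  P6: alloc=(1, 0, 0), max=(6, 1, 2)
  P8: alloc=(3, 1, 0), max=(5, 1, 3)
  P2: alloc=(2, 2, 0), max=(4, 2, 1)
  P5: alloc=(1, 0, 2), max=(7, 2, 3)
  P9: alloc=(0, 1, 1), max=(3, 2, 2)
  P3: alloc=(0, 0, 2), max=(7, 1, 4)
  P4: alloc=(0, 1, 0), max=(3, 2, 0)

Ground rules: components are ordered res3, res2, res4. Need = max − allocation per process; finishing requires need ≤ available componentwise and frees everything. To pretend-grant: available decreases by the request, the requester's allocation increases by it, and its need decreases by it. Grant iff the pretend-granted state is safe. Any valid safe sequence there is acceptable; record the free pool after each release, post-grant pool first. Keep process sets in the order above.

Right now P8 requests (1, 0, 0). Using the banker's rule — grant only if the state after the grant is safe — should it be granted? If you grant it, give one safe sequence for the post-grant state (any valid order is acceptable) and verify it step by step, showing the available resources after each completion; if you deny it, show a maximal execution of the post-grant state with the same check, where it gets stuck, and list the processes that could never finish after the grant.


DENY. Granting would leave the state unsafe.
Key observation: after P2, P9, P4 the pool peaks at (4, 4, 2), and each blocked process is short somewhere: P6 on res3; P8 on res4; P5 on res3; P3 on res3.
On the post-grant state, P2, P9, P4 is a maximal run — nothing extends it. Check, step by step:
  pool = (2, 0, 1)
  P2: need (2, 0, 1) fits (2, 0, 1); releases (2, 2, 0), pool now (4, 2, 1)
  P9: need (3, 1, 1) fits (4, 2, 1); releases (0, 1, 1), pool now (4, 3, 2)
  P4: need (3, 1, 0) fits (4, 3, 2); releases (0, 1, 0), pool now (4, 4, 2)
  P6 still needs (5, 1, 2) but only (4, 4, 2) is free — short on res3
  P8 still needs (1, 0, 3) but only (4, 4, 2) is free — short on res4
  P5 still needs (6, 2, 1) but only (4, 4, 2) is free — short on res3
  P3 still needs (7, 1, 2) but only (4, 4, 2) is free — short on res3
Post-grant, the permanently blocked set is P6, P8, P5 and P3.


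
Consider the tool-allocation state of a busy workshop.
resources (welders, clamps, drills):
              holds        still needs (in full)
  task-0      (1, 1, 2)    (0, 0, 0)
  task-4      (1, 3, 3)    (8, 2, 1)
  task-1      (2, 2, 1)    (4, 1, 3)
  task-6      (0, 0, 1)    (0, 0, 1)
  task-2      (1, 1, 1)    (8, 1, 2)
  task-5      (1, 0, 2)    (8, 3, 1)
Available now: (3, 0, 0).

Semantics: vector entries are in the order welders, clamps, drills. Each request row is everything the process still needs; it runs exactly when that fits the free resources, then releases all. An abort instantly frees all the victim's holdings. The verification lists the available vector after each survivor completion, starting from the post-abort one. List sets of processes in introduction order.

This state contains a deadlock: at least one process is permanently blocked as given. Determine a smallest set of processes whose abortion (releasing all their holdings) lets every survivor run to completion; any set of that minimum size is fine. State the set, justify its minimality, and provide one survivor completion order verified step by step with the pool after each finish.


Abort task-4 and task-2.
Key observation: task-5 had no path to completion before; after the abort of task-4 and task-2 ((2, 4, 4) returned), step 3 is where it fits.
Why nothing smaller works — every single abort fails: task-0 alone leaves task-4 blocked (short on welders); task-4 alone leaves task-2 blocked (short on welders); task-1 alone leaves task-4 blocked (short on welders); task-6 alone leaves task-4 blocked (short on welders); task-2 alone leaves task-4 blocked (short on welders); task-5 alone leaves task-4 blocked (short on welders).
One survivor order: task-0, task-1, task-5, task-6. Walking it through (post-abort pool first):
  pool = (5, 4, 4)
  task-0 needs (0, 0, 0) <= (5, 4, 4) -> finishes; pool += (1, 1, 2) = (6, 5, 6)
  task-1 needs (4, 1, 3) <= (6, 5, 6) -> finishes; pool += (2, 2, 1) = (8, 7, 7)
  task-5 needs (8, 3, 1) <= (8, 7, 7) -> finishes; pool += (1, 0, 2) = (9, 7, 9)
  task-6 needs (0, 0, 1) <= (9, 7, 9) -> finishes; pool += (0, 0, 1) = (9, 7, 10)


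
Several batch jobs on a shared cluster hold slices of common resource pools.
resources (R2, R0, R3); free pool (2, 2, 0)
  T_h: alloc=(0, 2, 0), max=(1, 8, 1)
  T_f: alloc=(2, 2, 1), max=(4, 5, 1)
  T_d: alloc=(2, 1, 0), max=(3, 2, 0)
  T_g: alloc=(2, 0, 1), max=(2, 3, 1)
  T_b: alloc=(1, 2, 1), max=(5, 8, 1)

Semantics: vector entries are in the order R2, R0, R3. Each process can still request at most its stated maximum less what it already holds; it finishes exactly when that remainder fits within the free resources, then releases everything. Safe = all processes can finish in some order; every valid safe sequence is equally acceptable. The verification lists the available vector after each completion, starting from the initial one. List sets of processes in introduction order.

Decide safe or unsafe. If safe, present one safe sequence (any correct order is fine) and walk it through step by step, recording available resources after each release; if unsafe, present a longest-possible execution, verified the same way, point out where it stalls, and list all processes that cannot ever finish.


The state is UNSAFE.
Key observation: even finishing T_d, T_g, T_f leaves just (8, 5, 2) free — too little R0 for any of the remaining processes.
The run T_d, T_g, T_f cannot be extended any further. Check, step by step:
  pool = (2, 2, 0)
  T_d: need (1, 1, 0) fits (2, 2, 0); releases (2, 1, 0), pool now (4, 3, 0)
  T_g: need (0, 3, 0) fits (4, 3, 0); releases (2, 0, 1), pool now (6, 3, 1)
  T_f: need (2, 3, 0) fits (6, 3, 1); releases (2, 2, 1), pool now (8, 5, 2)
  blocked: T_h wants (1, 6, 1), pool (8, 5, 2) — not enough R0
  blocked: T_b wants (4, 6, 0), pool (8, 5, 2) — not enough R0
Never able to finish: T_h and T_b.


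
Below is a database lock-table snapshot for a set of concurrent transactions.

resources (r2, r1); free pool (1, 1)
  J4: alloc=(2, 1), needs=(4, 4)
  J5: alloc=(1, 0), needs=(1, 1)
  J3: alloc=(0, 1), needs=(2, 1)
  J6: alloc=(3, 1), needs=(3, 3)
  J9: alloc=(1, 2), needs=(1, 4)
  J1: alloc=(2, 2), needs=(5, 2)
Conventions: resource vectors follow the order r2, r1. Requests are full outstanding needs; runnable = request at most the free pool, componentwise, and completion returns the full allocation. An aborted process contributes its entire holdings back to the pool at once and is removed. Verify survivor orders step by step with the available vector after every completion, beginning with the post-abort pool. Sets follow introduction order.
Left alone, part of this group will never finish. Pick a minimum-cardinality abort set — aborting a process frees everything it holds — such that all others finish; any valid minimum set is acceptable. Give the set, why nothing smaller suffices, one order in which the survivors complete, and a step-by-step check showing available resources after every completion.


Minimum abort set: J6.
Key observation: J1 was stuck for good until J6 gave back (3, 1); in the order shown it finishes at step 2.
Minimality: the empty abort set fails — the state is deadlocked as it stands.
Survivors finish in the order: J5, J1, J9, J4, J3. Walking it through (pool after the aborts first):
  pool = (4, 2)
  run J5 (needs (1, 1), free (4, 2)); after release of (1, 0) the pool is (5, 2)
  run J1 (needs (5, 2), free (5, 2)); after release of (2, 2) the pool is (7, 4)
  run J9 (needs (1, 4), free (7, 4)); after release of (1, 2) the pool is (8, 6)
  run J4 (needs (4, 4), free (8, 6)); after release of (2, 1) the pool is (10, 7)
  run J3 (needs (2, 1), free (10, 7)); after release of (0, 1) the pool is (10, 8)


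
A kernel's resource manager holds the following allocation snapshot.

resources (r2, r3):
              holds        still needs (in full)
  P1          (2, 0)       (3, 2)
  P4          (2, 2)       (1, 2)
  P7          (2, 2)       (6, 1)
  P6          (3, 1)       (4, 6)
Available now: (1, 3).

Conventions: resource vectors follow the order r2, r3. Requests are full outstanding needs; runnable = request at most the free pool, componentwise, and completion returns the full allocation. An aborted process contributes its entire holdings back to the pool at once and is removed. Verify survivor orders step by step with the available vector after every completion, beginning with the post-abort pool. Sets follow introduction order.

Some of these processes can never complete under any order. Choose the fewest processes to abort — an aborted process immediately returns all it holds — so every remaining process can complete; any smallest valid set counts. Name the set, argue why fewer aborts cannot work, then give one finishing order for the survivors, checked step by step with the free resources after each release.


Abort P7.
Key observation: before aborting P7, P6 was permanently blocked — no order could ever run it; afterwards it completes at step 3.
No smaller set exists: with zero aborts the deadlock remains.
One survivor order: P4, P1, P6. Walking it through (post-abort pool first):
  pool = (3, 5)
  run P4 (needs (1, 2), free (3, 5)); after release of (2, 2) the pool is (5, 7)
  run P1 (needs (3, 2), free (5, 7)); after release of (2, 0) the pool is (7, 7)
  run P6 (needs (4, 6), free (7, 7)); after release of (3, 1) the pool is (10, 8)


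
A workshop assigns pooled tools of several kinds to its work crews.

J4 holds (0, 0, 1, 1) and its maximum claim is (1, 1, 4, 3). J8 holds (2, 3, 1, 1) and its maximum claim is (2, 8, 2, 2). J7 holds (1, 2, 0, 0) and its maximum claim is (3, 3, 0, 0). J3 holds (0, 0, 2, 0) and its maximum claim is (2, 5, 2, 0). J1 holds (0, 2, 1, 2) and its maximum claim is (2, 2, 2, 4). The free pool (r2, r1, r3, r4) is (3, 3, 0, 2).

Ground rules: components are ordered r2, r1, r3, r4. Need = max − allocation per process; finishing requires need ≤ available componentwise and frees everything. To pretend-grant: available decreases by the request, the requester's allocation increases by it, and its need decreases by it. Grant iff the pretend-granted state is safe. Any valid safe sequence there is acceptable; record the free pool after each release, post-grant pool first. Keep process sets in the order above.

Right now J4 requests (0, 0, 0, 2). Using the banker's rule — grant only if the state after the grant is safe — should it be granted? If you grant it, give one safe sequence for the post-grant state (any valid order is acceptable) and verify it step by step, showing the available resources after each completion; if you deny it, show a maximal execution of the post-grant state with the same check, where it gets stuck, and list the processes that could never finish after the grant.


DENY — the pretend-granted state is unsafe.
Key observation: after J7, J3 the pool peaks at (4, 5, 2, 0), and each blocked process is short somewhere: J4 on r3; J8 on r4; J1 on r4.
Pretend the grant happened; the run J7, J3 goes as far as possible. Verifying each step:
  pool = (3, 3, 0, 0)
  J7: need (2, 1, 0, 0) fits (3, 3, 0, 0); releases (1, 2, 0, 0), pool now (4, 5, 0, 0)
  J3: need (2, 5, 0, 0) fits (4, 5, 0, 0); releases (0, 0, 2, 0), pool now (4, 5, 2, 0)
  blocked: J4 wants (1, 1, 3, 0), pool (4, 5, 2, 0) — not enough r3
  blocked: J8 wants (0, 5, 1, 1), pool (4, 5, 2, 0) — not enough r4
  blocked: J1 wants (2, 0, 1, 2), pool (4, 5, 2, 0) — not enough r4
Had the request been granted, J4, J8 and J1 could never finish.


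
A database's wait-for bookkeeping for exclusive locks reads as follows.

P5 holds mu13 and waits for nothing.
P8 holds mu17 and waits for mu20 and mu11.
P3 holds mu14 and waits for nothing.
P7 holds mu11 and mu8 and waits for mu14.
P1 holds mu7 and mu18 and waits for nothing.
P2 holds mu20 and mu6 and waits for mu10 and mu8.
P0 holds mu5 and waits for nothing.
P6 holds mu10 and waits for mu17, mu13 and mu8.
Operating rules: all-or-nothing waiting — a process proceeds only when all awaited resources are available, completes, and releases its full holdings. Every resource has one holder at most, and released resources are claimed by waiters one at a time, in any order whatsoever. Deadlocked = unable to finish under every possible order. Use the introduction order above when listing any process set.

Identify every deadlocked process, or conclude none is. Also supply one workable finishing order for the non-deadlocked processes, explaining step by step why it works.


Deadlocked set: P8, P2 and P6.
Key observation: the wait chain closes on itself along P8 -> P2 -> P6 -> P8; no other process is dragged down with it.
The rest can finish in the order P1, P5, P0, P3, P7.
Verifying each step:
  run P1 (it waits on nothing); releases mu7 and mu18
  run P5 (it waits on nothing); releases mu13
  run P0 (it waits on nothing); releases mu5
  run P3 (it waits on nothing); releases mu14
  P7: everything it awaited (mu14) is free; runs, freeing mu11 and mu8


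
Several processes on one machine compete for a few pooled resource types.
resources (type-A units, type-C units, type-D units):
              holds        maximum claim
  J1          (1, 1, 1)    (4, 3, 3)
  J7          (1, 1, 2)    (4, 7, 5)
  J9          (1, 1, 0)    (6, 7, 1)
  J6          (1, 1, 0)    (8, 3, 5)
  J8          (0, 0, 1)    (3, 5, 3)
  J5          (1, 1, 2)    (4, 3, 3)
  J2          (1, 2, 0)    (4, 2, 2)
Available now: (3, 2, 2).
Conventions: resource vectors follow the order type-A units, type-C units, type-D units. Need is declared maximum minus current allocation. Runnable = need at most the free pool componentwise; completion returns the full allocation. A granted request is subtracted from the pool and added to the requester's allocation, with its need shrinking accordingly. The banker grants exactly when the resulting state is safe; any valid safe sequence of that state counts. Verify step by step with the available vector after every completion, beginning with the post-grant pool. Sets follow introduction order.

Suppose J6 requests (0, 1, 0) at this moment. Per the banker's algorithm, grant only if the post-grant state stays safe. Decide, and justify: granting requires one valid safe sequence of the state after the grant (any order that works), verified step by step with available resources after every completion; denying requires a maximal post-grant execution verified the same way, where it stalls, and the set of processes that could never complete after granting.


DENY. Granting would leave the state unsafe.
Key observation: after J2, J1, J5, J8 the pool peaks at (6, 5, 6), and each blocked process is short somewhere: J7 on type-C units; J9 on type-C units; J6 on type-A units.
After a pretend grant, a maximal execution: J2, J1, J5, J8 — then nothing else fits. Step-by-step check:
  pool = (3, 1, 2)
  J2: need (3, 0, 2) fits (3, 1, 2); releases (1, 2, 0), pool now (4, 3, 2)
  J1: need (3, 2, 2) fits (4, 3, 2); releases (1, 1, 1), pool now (5, 4, 3)
  J5: need (3, 2, 1) fits (5, 4, 3); releases (1, 1, 2), pool now (6, 5, 5)
  J8: need (3, 5, 2) fits (6, 5, 5); releases (0, 0, 1), pool now (6, 5, 6)
  J7 cannot run: need (3, 6, 3) vs free (6, 5, 6) (insufficient type-C units)
  J9 cannot run: need (5, 6, 1) vs free (6, 5, 6) (insufficient type-C units)
  J6 cannot run: need (7, 1, 5) vs free (6, 5, 6) (insufficient type-A units)
Post-grant, the permanently blocked set is J7, J9 and J6.


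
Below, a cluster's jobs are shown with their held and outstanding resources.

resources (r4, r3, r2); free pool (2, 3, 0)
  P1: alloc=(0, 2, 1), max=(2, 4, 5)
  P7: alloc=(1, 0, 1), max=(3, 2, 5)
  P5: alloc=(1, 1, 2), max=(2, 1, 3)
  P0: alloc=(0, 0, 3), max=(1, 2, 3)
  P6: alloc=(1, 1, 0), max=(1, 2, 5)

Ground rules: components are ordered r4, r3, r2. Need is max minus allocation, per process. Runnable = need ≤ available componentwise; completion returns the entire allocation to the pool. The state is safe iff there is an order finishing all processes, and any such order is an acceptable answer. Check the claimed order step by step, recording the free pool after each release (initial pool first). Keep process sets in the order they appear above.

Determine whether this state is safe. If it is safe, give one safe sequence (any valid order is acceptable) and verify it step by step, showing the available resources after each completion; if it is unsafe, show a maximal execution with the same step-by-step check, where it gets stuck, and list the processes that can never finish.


The state is SAFE; one workable sequence: P0, P5, P6, P1, P7.
Key observation: at P6 the run first touches a limit — (0, 1, 5) against (3, 4, 5), exact on a resource it actually requests.
Verifying each step:
  pool = (2, 3, 0)
  run P0 (needs (1, 2, 0), free (2, 3, 0)); after release of (0, 0, 3) the pool is (2, 3, 3)
  run P5 (needs (1, 0, 1), free (2, 3, 3)); after release of (1, 1, 2) the pool is (3, 4, 5)
  run P6 (needs (0, 1, 5), free (3, 4, 5)); after release of (1, 1, 0) the pool is (4, 5, 5)
  run P1 (needs (2, 2, 4), free (4, 5, 5)); after release of (0, 2, 1) the pool is (4, 7, 6)
  run P7 (needs (2, 2, 4), free (4, 7, 6)); after release of (1, 0, 1) the pool is (5, 7, 7)


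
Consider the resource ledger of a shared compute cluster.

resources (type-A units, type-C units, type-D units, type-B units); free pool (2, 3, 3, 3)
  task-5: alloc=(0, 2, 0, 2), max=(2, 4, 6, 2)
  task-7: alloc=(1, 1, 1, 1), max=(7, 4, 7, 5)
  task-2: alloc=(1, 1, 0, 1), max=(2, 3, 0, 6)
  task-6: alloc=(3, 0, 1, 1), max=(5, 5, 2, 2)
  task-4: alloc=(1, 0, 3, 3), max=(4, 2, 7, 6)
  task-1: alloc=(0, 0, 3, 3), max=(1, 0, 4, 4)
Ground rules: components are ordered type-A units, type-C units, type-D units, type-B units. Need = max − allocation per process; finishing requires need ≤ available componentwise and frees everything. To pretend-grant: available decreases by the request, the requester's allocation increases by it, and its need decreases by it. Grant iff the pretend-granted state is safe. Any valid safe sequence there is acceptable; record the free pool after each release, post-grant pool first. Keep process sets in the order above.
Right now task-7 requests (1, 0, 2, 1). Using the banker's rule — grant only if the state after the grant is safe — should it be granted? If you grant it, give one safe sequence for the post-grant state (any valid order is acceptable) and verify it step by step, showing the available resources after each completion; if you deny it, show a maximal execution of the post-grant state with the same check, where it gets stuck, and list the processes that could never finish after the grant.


DENY. Granting would leave the state unsafe.
Key observation: after task-1, task-2 the pool peaks at (2, 4, 4, 6), and each blocked process is short somewhere: task-5 on type-D units; task-7 on type-A units; task-6 on type-C units; task-4 on type-A units.
On the post-grant state, task-1, task-2 is a maximal run — nothing extends it. Walking it through:
  pool = (1, 3, 1, 2)
  task-1 needs (1, 0, 1, 1) <= (1, 3, 1, 2) -> finishes; pool += (0, 0, 3, 3) = (1, 3, 4, 5)
  task-2 needs (1, 2, 0, 5) <= (1, 3, 4, 5) -> finishes; pool += (1, 1, 0, 1) = (2, 4, 4, 6)
  blocked: task-5 wants (2, 2, 6, 0), pool (2, 4, 4, 6) — not enough type-D units
  blocked: task-7 wants (5, 3, 4, 3), pool (2, 4, 4, 6) — not enough type-A units
  blocked: task-6 wants (2, 5, 1, 1), pool (2, 4, 4, 6) — not enough type-C units
  blocked: task-4 wants (3, 2, 4, 3), pool (2, 4, 4, 6) — not enough type-A units
Processes that could never finish after the grant: task-5, task-7, task-6 and task-4.


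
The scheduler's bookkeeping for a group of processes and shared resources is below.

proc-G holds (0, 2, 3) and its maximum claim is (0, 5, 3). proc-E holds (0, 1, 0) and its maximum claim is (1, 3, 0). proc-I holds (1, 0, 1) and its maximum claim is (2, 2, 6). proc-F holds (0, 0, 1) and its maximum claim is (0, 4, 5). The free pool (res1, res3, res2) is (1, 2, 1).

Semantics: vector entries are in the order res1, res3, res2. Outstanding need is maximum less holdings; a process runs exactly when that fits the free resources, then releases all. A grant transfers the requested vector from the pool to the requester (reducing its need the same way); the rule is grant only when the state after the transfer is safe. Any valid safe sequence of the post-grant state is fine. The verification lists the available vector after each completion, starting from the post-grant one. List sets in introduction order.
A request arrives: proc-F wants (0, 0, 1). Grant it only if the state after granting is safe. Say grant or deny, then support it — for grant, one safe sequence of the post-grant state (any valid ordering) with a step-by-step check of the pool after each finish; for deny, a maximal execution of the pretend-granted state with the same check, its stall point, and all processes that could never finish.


GRANT. The post-grant state is safe; one safe sequence: proc-E, proc-G, proc-F, proc-I.
Key observation: after the grant the pool drops to (1, 2, 0), which still lets proc-E finish first and unwind the rest.
Check on the post-grant state, step by step:
  pool = (1, 2, 0)
  proc-E needs (1, 2, 0) <= (1, 2, 0) -> finishes; pool += (0, 1, 0) = (1, 3, 0)
  proc-G needs (0, 3, 0) <= (1, 3, 0) -> finishes; pool += (0, 2, 3) = (1, 5, 3)
  proc-F needs (0, 4, 3) <= (1, 5, 3) -> finishes; pool += (0, 0, 2) = (1, 5, 5)
  proc-I needs (1, 2, 5) <= (1, 5, 5) -> finishes; pool += (1, 0, 1) = (2, 5, 6)


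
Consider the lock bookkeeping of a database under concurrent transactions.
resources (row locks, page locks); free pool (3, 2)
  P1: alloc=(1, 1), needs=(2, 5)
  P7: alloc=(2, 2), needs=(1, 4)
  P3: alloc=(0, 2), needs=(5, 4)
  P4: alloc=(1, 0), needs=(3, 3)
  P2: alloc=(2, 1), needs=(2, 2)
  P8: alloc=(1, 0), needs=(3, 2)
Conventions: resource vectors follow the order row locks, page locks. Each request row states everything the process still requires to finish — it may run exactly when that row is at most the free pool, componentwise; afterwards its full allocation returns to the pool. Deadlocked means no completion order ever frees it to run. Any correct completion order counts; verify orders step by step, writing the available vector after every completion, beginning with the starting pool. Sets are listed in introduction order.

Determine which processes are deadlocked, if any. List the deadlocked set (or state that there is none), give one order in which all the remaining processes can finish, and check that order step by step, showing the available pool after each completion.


Deadlocked: P1, P7 and P3.
Key observation: page locks is the bottleneck — with P2, P4, P8 done the pool holds (7, 3), short of every remaining need.
A valid finishing order for the others: P2, P4, P8. Step-by-step check:
  pool = (3, 2)
  P2: need (2, 2) fits (3, 2); releases (2, 1), pool now (5, 3)
  P4: need (3, 3) fits (5, 3); releases (1, 0), pool now (6, 3)
  P8: need (3, 2) fits (6, 3); releases (1, 0), pool now (7, 3)
The stuck group stays short no matter what:
  P1 cannot run: need (2, 5) vs free (7, 3) (insufficient page locks)
  P7 cannot run: need (1, 4) vs free (7, 3) (insufficient page locks)
  P3 cannot run: need (5, 4) vs free (7, 3) (insufficient page locks)


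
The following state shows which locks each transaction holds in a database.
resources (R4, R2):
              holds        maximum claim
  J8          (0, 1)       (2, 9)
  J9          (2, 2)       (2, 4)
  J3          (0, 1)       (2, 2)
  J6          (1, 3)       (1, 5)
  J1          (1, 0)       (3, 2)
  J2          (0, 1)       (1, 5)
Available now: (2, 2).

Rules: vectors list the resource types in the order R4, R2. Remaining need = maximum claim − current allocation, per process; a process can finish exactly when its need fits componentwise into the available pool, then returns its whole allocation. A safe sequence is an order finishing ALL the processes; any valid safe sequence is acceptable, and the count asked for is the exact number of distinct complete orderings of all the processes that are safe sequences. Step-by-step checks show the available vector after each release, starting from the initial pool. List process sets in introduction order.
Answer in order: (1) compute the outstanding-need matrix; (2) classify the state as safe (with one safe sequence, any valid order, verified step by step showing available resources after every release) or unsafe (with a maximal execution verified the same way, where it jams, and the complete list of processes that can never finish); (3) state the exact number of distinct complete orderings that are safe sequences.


(1) Remaining need (order R4, R2):
  J8: (2, 8)
  J9: (0, 2)
  J3: (2, 1)
  J6: (0, 2)
  J1: (2, 2)
  J2: (1, 4)
(2) The state is SAFE; one workable sequence: J3, J6, J1, J9, J8, J2.
Key observation: at J3 the run first touches a limit — (2, 1) against (2, 2), exact on a resource it actually requests.
Check, step by step:
  pool = (2, 2)
  run J3 (needs (2, 1), free (2, 2)); after release of (0, 1) the pool is (2, 3)
  run J6 (needs (0, 2), free (2, 3)); after release of (1, 3) the pool is (3, 6)
  run J1 (needs (2, 2), free (3, 6)); after release of (1, 0) the pool is (4, 6)
  run J9 (needs (0, 2), free (4, 6)); after release of (2, 2) the pool is (6, 8)
  run J8 (needs (2, 8), free (6, 8)); after release of (0, 1) the pool is (6, 9)
  run J2 (needs (1, 4), free (6, 9)); after release of (0, 1) the pool is (6, 10)
(3) Precisely 156 of the possible complete orderings are safe sequences.


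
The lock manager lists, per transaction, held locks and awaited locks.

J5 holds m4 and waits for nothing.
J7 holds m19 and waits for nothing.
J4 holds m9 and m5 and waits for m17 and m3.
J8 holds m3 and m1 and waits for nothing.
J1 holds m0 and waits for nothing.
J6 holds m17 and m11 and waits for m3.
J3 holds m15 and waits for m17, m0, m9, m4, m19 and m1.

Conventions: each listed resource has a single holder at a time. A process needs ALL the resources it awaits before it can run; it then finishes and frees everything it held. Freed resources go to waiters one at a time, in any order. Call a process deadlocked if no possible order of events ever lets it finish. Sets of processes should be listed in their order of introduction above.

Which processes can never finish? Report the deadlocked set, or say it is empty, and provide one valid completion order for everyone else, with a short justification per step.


The deadlocked set is empty.
Key observation: there is no circular wait here — follow any chain and it reaches a process that is free to run now.
A valid finishing order for the others: J1, J5, J8, J7, J6, J4, J3.
Walking it through:
  run J1 (it waits on nothing); releases m0
  run J5 (it waits on nothing); releases m4
  run J8 (it waits on nothing); releases m3 and m1
  run J7 (it waits on nothing); releases m19
  J6: everything it awaited (m3) is free; runs, freeing m17 and m11
  J4: everything it awaited (m17 and m3) is free; runs, freeing m9 and m5
  J3: everything it awaited (m17, m0, m9, m4, m19 and m1) is free; runs, freeing m15


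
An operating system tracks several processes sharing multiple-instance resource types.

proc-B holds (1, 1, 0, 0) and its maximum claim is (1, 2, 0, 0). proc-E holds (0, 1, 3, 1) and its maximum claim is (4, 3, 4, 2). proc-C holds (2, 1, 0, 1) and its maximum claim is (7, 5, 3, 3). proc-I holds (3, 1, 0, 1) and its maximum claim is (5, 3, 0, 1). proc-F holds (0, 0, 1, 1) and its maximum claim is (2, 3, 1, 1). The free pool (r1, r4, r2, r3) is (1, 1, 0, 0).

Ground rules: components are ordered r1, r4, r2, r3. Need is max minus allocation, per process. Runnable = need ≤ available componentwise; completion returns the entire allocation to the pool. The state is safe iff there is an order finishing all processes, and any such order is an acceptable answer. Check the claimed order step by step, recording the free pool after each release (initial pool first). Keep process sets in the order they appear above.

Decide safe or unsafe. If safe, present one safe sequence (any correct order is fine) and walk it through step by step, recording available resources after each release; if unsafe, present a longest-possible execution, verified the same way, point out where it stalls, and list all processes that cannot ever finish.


SAFE — a valid safe sequence is proc-B, proc-I, proc-F, proc-E, proc-C.
Key observation: the first exact fit in this order is proc-B — it needs (0, 1, 0, 0) with (1, 1, 0, 0) free, meeting a requested resource to the last unit.
Step-by-step check:
  pool = (1, 1, 0, 0)
  run proc-B (needs (0, 1, 0, 0), free (1, 1, 0, 0)); after release of (1, 1, 0, 0) the pool is (2, 2, 0, 0)
  run proc-I (needs (2, 2, 0, 0), free (2, 2, 0, 0)); after release of (3, 1, 0, 1) the pool is (5, 3, 0, 1)
  run proc-F (needs (2, 3, 0, 0), free (5, 3, 0, 1)); after release of (0, 0, 1, 1) the pool is (5, 3, 1, 2)
  run proc-E (needs (4, 2, 1, 1), free (5, 3, 1, 2)); after release of (0, 1, 3, 1) the pool is (5, 4, 4, 3)
  run proc-C (needs (5, 4, 3, 2), free (5, 4, 4, 3)); after release of (2, 1, 0, 1) the pool is (7, 5, 4, 4)


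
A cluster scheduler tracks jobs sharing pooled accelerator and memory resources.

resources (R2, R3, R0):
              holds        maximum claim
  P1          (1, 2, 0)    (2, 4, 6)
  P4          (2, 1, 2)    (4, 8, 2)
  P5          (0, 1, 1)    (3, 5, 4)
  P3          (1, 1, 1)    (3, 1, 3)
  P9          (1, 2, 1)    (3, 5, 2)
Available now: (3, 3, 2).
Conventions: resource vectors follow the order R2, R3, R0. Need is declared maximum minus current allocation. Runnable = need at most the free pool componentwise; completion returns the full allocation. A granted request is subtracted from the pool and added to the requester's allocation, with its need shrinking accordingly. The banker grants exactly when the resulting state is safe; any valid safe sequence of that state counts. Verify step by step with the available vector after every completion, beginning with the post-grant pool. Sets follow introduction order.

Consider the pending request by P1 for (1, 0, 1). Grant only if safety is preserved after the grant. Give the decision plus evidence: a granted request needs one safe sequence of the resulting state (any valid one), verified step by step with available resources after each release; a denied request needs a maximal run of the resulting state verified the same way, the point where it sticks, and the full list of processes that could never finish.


GRANT — the state after the grant stays safe, e.g. via P9, P3, P5, P4, P1.
Key observation: the transfer keeps a workable pool ((2, 3, 1)); P9 starts the safe sequence.
Step-by-step check of the post-grant state:
  pool = (2, 3, 1)
  P9 needs (2, 3, 1) <= (2, 3, 1) -> finishes; pool += (1, 2, 1) = (3, 5, 2)
  P3 needs (2, 0, 2) <= (3, 5, 2) -> finishes; pool += (1, 1, 1) = (4, 6, 3)
  P5 needs (3, 4, 3) <= (4, 6, 3) -> finishes; pool += (0, 1, 1) = (4, 7, 4)
  P4 needs (2, 7, 0) <= (4, 7, 4) -> finishes; pool += (2, 1, 2) = (6, 8, 6)
  P1 needs (0, 2, 5) <= (6, 8, 6) -> finishes; pool += (2, 2, 1) = (8, 10, 7)


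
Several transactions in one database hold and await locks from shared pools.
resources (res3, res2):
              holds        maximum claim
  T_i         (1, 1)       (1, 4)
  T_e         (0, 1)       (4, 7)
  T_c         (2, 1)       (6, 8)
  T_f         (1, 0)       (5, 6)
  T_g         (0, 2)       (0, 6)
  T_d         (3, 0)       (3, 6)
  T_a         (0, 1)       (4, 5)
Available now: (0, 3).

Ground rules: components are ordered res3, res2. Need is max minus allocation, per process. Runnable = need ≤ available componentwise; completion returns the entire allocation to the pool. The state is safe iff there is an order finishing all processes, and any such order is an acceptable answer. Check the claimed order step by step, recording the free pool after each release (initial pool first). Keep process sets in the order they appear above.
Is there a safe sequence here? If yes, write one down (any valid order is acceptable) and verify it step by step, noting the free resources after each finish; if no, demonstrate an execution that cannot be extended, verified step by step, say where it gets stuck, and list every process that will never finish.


SAFE, for example via the order T_i, T_g, T_d, T_a, T_f, T_c, T_e.
Key observation: the order's first zero-slack moment is T_i ((0, 3) needed, (0, 3) free — a requested resource with nothing to spare).
Step-by-step check:
  pool = (0, 3)
  T_i: need (0, 3) fits (0, 3); releases (1, 1), pool now (1, 4)
  T_g: need (0, 4) fits (1, 4); releases (0, 2), pool now (1, 6)
  T_d: need (0, 6) fits (1, 6); releases (3, 0), pool now (4, 6)
  T_a: need (4, 4) fits (4, 6); releases (0, 1), pool now (4, 7)
  T_f: need (4, 6) fits (4, 7); releases (1, 0), pool now (5, 7)
  T_c: need (4, 7) fits (5, 7); releases (2, 1), pool now (7, 8)
  T_e: need (4, 6) fits (7, 8); releases (0, 1), pool now (7, 9)


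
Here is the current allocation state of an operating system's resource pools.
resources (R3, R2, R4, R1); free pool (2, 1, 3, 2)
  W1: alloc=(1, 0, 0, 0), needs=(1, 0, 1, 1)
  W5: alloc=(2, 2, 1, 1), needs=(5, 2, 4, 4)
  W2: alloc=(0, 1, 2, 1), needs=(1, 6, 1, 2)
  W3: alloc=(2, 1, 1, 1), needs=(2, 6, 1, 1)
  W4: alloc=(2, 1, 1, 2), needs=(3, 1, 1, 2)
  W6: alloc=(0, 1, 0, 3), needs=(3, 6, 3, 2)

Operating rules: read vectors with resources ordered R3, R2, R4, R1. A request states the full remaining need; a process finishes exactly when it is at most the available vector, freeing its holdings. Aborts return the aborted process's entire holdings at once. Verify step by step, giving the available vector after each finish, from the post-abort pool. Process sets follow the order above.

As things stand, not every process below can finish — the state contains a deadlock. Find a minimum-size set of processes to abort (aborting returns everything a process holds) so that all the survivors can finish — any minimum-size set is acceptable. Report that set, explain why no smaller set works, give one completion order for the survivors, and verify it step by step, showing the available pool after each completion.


Abort W2 and W3.
Key observation: aborting W2 and W3 returns (2, 2, 3, 2), and W6 — hopeless before — runs at step 4 with the returned capacity in the pool.
No one abort is enough; case by case: W1 alone leaves W2 blocked (short on R2); W5 alone leaves W2 blocked (short on R2); W2 alone leaves W3 blocked (short on R2); W3 alone leaves W2 blocked (short on R2); W4 alone leaves W2 blocked (short on R2); W6 alone leaves W2 blocked (short on R2).
One survivor order: W4, W5, W1, W6. Walking it through (post-abort pool first):
  pool = (4, 3, 6, 4)
  run W4 (needs (3, 1, 1, 2), free (4, 3, 6, 4)); after release of (2, 1, 1, 2) the pool is (6, 4, 7, 6)
  run W5 (needs (5, 2, 4, 4), free (6, 4, 7, 6)); after release of (2, 2, 1, 1) the pool is (8, 6, 8, 7)
  run W1 (needs (1, 0, 1, 1), free (8, 6, 8, 7)); after release of (1, 0, 0, 0) the pool is (9, 6, 8, 7)
  run W6 (needs (3, 6, 3, 2), free (9, 6, 8, 7)); after release of (0, 1, 0, 3) the pool is (9, 7, 8, 10)


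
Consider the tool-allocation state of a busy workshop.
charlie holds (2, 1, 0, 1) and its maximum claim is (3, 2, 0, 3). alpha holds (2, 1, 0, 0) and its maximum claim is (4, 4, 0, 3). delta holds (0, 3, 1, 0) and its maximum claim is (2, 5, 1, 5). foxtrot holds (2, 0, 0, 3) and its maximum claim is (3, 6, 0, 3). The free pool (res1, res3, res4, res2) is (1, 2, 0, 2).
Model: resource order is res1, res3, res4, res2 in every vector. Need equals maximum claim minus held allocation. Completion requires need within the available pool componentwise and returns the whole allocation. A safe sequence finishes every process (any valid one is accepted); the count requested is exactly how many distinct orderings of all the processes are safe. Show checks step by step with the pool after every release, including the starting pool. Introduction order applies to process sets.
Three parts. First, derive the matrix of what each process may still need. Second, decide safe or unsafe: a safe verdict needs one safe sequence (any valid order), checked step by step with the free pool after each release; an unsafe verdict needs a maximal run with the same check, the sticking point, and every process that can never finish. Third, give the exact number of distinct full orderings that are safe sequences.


(1) Need matrix, components ordered res1, res3, res4, res2:
  charlie: (1, 1, 0, 2)
  alpha: (2, 3, 0, 3)
  delta: (2, 2, 0, 5)
  foxtrot: (1, 6, 0, 0)
(2) The state is UNSAFE.
Key observation: after charlie, alpha the pool peaks at (5, 4, 0, 3), and each blocked process is short somewhere: delta on res2; foxtrot on res3.
A maximal execution: charlie, alpha — then nothing else fits. Step-by-step check:
  pool = (1, 2, 0, 2)
  charlie needs (1, 1, 0, 2) <= (1, 2, 0, 2) -> finishes; pool += (2, 1, 0, 1) = (3, 3, 0, 3)
  alpha needs (2, 3, 0, 3) <= (3, 3, 0, 3) -> finishes; pool += (2, 1, 0, 0) = (5, 4, 0, 3)
  delta still needs (2, 2, 0, 5) but only (5, 4, 0, 3) is free — short on res2
  foxtrot still needs (1, 6, 0, 0) but only (5, 4, 0, 3) is free — short on res3
Never able to finish: delta and foxtrot.
(3) The exact count: 0 of the possible complete orderings are safe sequences.


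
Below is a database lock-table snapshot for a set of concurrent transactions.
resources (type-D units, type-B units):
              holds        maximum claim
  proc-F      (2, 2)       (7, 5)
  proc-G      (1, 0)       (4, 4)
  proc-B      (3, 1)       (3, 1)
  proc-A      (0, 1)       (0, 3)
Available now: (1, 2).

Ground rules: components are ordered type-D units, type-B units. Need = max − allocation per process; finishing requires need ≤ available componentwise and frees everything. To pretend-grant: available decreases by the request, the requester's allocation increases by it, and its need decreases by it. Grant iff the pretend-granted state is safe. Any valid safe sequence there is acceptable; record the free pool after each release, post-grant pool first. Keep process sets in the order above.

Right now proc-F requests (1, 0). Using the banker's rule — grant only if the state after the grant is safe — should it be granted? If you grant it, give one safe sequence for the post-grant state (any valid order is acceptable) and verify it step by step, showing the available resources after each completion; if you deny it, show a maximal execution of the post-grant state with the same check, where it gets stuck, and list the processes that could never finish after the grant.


GRANT. The post-grant state is safe; one safe sequence: proc-B, proc-A, proc-G, proc-F.
Key observation: (0, 2) free after granting still covers proc-B first, and each release covers the next.
Step-by-step check of the post-grant state:
  pool = (0, 2)
  proc-B: need (0, 0) fits (0, 2); releases (3, 1), pool now (3, 3)
  proc-A: need (0, 2) fits (3, 3); releases (0, 1), pool now (3, 4)
  proc-G: need (3, 4) fits (3, 4); releases (1, 0), pool now (4, 4)
  proc-F: need (4, 3) fits (4, 4); releases (3, 2), pool now (7, 6)
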